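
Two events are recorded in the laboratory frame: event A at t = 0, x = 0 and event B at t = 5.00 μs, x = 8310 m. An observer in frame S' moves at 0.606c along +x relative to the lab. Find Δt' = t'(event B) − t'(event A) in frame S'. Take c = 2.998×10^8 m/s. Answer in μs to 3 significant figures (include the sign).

Δt' ≈ -14.8 μs

γ = 1/√(1 − 0.606²) = 1.2571
Δt' = γ(Δt − vΔx/c²) = 1.2571 × (5.00 μs − 0.606×8310 m / (2.998×10^8 m/s))
= 1.2571 × (-11.797 μs) = -14.8 μs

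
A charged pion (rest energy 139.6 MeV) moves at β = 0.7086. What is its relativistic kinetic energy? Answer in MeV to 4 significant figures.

K ≈ 58.24 MeV

γ = 1/√(1 − 0.7086²) = 1.41721
K = (γ − 1)m₀c² = (1.41721 − 1) × 139.6 MeV = 0.417213 × 139.6 MeV = 58.24 MeV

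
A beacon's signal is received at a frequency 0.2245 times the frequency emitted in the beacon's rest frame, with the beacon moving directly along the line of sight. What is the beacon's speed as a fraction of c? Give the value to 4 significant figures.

f_obs/f_src = √((1−β)/(1+β)) = 0.2245  ⇒  (1−β)/(1+β) = 0.0504003
β = |1 − D²|/(1 + D²) = |1 − 0.0504003|/(1 + 0.0504003) = 0.9040

β ≈ 0.9040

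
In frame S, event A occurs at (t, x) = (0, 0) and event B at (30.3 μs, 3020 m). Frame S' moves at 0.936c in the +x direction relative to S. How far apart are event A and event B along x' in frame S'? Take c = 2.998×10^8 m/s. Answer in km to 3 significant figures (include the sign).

Δx' ≈ -15.6 km

γ = 1/√(1 − 0.936²) = 2.8409
Δx' = γ(Δx − vΔt) = 2.8409 × (3020 m − 0.936×(2.998×10^8 m/s)×30.3×10^-6 s)
= 2.8409 × (-5482.6 m) = -15.6 km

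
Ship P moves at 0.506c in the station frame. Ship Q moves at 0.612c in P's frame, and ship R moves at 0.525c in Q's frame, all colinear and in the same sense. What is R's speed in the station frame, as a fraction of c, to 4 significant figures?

u ≈ 0.9520c

Compose boost 2: (0.612 + 0.506)/(1 + 0.612×0.506) = 1.118/1.30967 = 0.853649
Compose boost 3: (0.525 + 0.853649)/(1 + 0.525×0.853649) = 1.37865/1.44817 = 0.9520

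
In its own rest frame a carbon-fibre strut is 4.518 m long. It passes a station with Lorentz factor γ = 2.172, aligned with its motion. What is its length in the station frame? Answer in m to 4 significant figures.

L ≈ 2.080 m

γ = 2.172 (given)
Length contraction: L = L₀/γ = 4.518/2.172 = 2.080 m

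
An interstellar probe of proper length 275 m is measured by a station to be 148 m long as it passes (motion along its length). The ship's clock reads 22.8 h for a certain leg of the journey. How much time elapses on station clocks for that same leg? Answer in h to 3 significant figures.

Δt ≈ 42.4 h

Length contraction ⇒ γ = L₀/L = 275/148 = 1.8581
Time dilation: Δt = γτ₀ = 1.8581 × 22.8 h = 42.4 h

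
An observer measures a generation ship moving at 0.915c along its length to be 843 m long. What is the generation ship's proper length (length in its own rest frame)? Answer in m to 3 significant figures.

γ = 1/√(1 − 0.915²) = 2.4786
L₀ = γL = 2.4786 × 843 = 2090 m

L₀ ≈ 2090 m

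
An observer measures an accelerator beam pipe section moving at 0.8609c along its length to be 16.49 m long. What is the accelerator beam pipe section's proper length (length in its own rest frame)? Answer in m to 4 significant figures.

L₀ ≈ 32.41 m

γ = 1/√(1 − 0.8609²) = 1.96551
L₀ = γL = 1.96551 × 16.49 = 32.41 m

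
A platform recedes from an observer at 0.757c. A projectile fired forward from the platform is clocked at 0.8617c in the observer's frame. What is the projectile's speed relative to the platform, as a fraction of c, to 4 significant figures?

Inverse velocity addition: u' = (u − v)/(1 − uv/c²)
= (0.8617 − 0.757)/(1 − 0.8617×0.757) = 0.1047/0.347693 = 0.3011

u' ≈ 0.3011c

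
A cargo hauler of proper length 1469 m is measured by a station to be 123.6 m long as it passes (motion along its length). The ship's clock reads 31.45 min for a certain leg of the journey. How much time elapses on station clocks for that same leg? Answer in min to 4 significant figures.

Δt ≈ 373.8 min

Length contraction ⇒ γ = L₀/L = 1469/123.6 = 11.8851
Time dilation: Δt = γτ₀ = 11.8851 × 31.45 min = 373.8 min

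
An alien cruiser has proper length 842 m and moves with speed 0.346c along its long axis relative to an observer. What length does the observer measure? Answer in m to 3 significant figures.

γ = 1/√(1 − 0.346²) = 1.0658
Length contraction: L = L₀/γ = 842/1.0658 = 790 m

L ≈ 790 m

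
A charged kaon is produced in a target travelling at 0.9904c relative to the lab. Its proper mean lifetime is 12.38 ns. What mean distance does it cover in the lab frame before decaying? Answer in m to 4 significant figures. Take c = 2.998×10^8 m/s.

γ = 1/√(1 − 0.9904²) = 7.23426
Dilated lifetime: Δt = γτ₀ = 7.23426 × 12.38 ns = 89.5602 ns
d = vΔt = 0.9904c × 89.5602 ns = 2.96922×10^8 m/s × 8.95602×10^-8 s = 26.59 m

d ≈ 26.59 m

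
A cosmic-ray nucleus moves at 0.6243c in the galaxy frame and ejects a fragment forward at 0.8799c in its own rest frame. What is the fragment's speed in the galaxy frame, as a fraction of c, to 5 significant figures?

u ≈ 0.97088c

Compose boost 2: (0.8799 + 0.6243)/(1 + 0.8799×0.6243) = 1.5042/1.549322 = 0.97088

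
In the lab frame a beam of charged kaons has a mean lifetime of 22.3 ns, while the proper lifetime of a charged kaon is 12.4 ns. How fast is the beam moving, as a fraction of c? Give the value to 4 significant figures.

γ = Δt/τ₀ = 22.3/12.4 = 1.79839
β = √(1 − 1/γ²) = √(1 − 1/1.79839²) = 0.8311

β ≈ 0.8311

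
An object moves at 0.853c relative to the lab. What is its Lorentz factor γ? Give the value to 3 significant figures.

γ = 1/√(1 − β²) = 1/√(1 − 0.853²) = 1/√(0.27239) = 1.92

γ ≈ 1.92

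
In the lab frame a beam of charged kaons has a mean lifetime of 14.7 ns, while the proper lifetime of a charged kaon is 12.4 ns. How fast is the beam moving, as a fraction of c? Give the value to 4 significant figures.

γ = Δt/τ₀ = 14.7/12.4 = 1.18548
β = √(1 − 1/γ²) = √(1 − 1/1.18548²) = 0.5371

β ≈ 0.5371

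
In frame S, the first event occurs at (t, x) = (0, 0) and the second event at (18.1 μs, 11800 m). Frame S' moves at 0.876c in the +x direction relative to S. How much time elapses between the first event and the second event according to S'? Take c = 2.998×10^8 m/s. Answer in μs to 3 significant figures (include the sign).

γ = 1/√(1 − 0.876²) = 2.0734
Δt' = γ(Δt − vΔx/c²) = 2.0734 × (18.1 μs − 0.876×11800 m / (2.998×10^8 m/s))
= 2.0734 × (-16.379 μs) = -34.0 μs

Δt' ≈ -34.0 μs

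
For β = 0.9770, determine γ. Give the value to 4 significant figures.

γ = 1/√(1 − β²) = 1/√(1 − 0.9770²) = 1/√(0.0454710) = 4.690

γ ≈ 4.690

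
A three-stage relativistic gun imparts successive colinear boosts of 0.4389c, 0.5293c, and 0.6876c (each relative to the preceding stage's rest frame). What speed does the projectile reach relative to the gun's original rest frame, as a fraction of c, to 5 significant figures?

Compose boost 2: (0.5293 + 0.4389)/(1 + 0.5293×0.4389) = 0.96820/1.232310 = 0.7856791
Compose boost 3: (0.6876 + 0.7856791)/(1 + 0.6876×0.7856791) = 1.473279/1.540233 = 0.95653

u ≈ 0.95653c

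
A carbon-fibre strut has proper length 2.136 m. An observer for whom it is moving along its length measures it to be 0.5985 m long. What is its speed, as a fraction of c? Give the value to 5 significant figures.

β ≈ 0.95994

γ = L₀/L = 2.136/0.5985 = 3.568922
β = √(1 − 1/γ²) = 0.95994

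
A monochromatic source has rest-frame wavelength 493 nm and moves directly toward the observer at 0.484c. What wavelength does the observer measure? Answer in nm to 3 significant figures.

λ_obs ≈ 291 nm

Relativistic Doppler: λ_obs = λ_src √((1−β)/(1+β))
= 493 × √(0.51600/1.4840) = 493 × 0.58967 = 291 nm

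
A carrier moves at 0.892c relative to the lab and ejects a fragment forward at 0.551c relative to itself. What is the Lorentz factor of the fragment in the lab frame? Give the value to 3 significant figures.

u_lab = (0.551 + 0.892)/(1 + 0.551×0.892) = 1.443/1.49149 = 0.967488
γ = 1/√(1 − 0.967488²) = 3.95

γ ≈ 3.95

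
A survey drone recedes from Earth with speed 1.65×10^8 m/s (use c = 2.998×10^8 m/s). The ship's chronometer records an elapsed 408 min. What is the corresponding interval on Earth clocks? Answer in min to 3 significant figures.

β = v/c = 1.65×10^8 / 2.998×10^8 = 0.55037
γ = 1/√(1 − 0.55037²) = 1.1977
Time dilation: Δt = γτ₀ = 1.1977 × 408 min = 489 min

Δt ≈ 489 min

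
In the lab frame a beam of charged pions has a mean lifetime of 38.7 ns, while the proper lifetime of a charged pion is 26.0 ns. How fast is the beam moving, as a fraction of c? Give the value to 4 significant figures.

β ≈ 0.7407

γ = Δt/τ₀ = 38.7/26.0 = 1.48846
β = √(1 − 1/γ²) = √(1 − 1/1.48846²) = 0.7407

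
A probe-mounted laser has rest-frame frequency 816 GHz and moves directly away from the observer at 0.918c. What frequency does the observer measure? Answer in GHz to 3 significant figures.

f_obs ≈ 169 GHz

Relativistic Doppler: f_obs = f_src √((1−β)/(1+β))
= 816 × √(0.082000/1.9180) = 816 × 0.20677 = 169 GHz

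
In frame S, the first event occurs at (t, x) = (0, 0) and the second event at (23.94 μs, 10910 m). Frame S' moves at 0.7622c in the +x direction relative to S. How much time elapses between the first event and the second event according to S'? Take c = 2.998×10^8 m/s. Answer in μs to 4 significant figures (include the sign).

γ = 1/√(1 − 0.7622²) = 1.54478
Δt' = γ(Δt − vΔx/c²) = 1.54478 × (23.94 μs − 0.7622×10910 m / (2.998×10^8 m/s))
= 1.54478 × (-3.79716 μs) = -5.866 μs

Δt' ≈ -5.866 μs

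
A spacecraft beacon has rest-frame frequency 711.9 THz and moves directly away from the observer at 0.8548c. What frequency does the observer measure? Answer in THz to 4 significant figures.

f_obs ≈ 199.2 THz

Relativistic Doppler: f_obs = f_src √((1−β)/(1+β))
= 711.9 × √(0.145200/1.85480) = 711.9 × 0.279792 = 199.2 THz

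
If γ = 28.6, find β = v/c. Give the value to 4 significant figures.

β ≈ 0.9994

β = √(1 − 1/γ²) = √(1 − 1/28.6²) = √(0.998777) = 0.9994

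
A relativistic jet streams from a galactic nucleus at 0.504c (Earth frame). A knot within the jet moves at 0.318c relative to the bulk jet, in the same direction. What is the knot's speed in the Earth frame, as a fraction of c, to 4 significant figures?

u ≈ 0.7085c

Relativistic velocity addition: u = (u' + v)/(1 + u'v/c²)
= (0.318 + 0.504)/(1 + 0.318×0.504) = 0.8220/1.16027 = 0.7085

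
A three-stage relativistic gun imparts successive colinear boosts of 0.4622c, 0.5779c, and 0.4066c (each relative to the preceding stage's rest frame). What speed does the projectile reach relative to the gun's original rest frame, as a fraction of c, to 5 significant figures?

u ≈ 0.92029c

Compose boost 2: (0.5779 + 0.4622)/(1 + 0.5779×0.4622) = 1.0401/1.267105 = 0.8208473
Compose boost 3: (0.4066 + 0.8208473)/(1 + 0.4066×0.8208473) = 1.227447/1.333757 = 0.92029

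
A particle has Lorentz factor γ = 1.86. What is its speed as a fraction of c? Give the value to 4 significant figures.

β ≈ 0.8432

β = √(1 − 1/γ²) = √(1 − 1/1.86²) = √(0.710949) = 0.8432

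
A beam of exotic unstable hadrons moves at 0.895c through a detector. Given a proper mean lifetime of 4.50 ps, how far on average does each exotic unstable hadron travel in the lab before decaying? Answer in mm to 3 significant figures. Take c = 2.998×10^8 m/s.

γ = 1/√(1 − 0.895²) = 2.2418
Dilated lifetime: Δt = γτ₀ = 2.2418 × 4.50 ps = 10.088 ps
d = vΔt = 0.895c × 10.088 ps = 2.6832×10^8 m/s × 1.0088×10^-11 s = 2.71 mm

d ≈ 2.71 mm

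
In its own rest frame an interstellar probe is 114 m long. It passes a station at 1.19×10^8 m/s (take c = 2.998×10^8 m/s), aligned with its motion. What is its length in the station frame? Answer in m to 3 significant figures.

L ≈ 105 m

β = v/c = 1.19×10^8 / 2.998×10^8 = 0.39693
γ = 1/√(1 − 0.39693²) = 1.0895
Length contraction: L = L₀/γ = 114/1.0895 = 105 m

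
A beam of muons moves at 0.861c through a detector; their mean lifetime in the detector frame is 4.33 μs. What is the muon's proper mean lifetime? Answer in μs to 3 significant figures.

γ = 1/√(1 − 0.861²) = 1.9662
Proper time: τ₀ = Δt/γ = 4.33/1.9662 = 2.20 μs

τ₀ ≈ 2.20 μs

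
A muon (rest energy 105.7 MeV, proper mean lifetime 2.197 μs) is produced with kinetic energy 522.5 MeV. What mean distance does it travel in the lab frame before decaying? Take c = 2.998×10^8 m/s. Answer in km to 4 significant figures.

d ≈ 3.859 km

γ = 1 + K/(m₀c²) = 1 + 522.5/105.7 = 5.94324
β = √(1 − 1/γ²) = 0.985743
Dilated lifetime: γτ₀ = 5.94324 × 2.197 μs = 13.0573 μs
d = βc·γτ₀ = 0.985743 × (2.998×10^8 m/s) × 1.30573×10^-5 s = 3.859 km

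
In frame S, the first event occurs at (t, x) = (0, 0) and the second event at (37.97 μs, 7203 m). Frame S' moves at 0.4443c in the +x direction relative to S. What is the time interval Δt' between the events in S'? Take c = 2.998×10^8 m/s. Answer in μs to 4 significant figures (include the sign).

γ = 1/√(1 − 0.4443²) = 1.11622
Δt' = γ(Δt − vΔx/c²) = 1.11622 × (37.97 μs − 0.4443×7203 m / (2.998×10^8 m/s))
= 1.11622 × (27.2952 μs) = 30.47 μs

Δt' ≈ 30.47 μs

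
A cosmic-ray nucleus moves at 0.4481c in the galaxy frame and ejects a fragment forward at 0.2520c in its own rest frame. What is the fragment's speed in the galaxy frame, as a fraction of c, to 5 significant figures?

u ≈ 0.62907c

Compose boost 2: (0.2520 + 0.4481)/(1 + 0.2520×0.4481) = 0.70010/1.112921 = 0.62907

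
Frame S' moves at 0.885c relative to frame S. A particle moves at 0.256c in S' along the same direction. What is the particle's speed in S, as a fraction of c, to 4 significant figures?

Relativistic velocity addition: u = (u' + v)/(1 + u'v/c²)
= (0.256 + 0.885)/(1 + 0.256×0.885) = 1.141/1.22656 = 0.9302

u ≈ 0.9302c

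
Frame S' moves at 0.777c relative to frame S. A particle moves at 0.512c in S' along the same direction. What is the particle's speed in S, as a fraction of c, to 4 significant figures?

Relativistic velocity addition: u = (u' + v)/(1 + u'v/c²)
= (0.512 + 0.777)/(1 + 0.512×0.777) = 1.289/1.39782 = 0.9221

u ≈ 0.9221c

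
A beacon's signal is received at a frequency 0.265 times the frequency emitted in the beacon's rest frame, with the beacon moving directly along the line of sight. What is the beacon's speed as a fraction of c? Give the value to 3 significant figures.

f_obs/f_src = √((1−β)/(1+β)) = 0.265  ⇒  (1−β)/(1+β) = 0.070225
β = |1 − D²|/(1 + D²) = |1 − 0.070225|/(1 + 0.070225) = 0.869

β ≈ 0.869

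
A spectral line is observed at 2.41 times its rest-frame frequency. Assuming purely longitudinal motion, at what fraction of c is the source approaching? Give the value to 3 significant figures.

β ≈ 0.706

f_obs/f_src = √((1+β)/(1−β)) = 2.41  ⇒  (1+β)/(1−β) = 5.8081
β = |1 − D²|/(1 + D²) = |1 − 5.8081|/(1 + 5.8081) = 0.706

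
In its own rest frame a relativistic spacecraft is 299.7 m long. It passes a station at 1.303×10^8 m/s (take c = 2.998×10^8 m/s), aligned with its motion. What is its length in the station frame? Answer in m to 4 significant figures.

L ≈ 269.9 m

β = v/c = 1.303×10^8 / 2.998×10^8 = 0.434623
γ = 1/√(1 − 0.434623²) = 1.11036
Length contraction: L = L₀/γ = 299.7/1.11036 = 269.9 m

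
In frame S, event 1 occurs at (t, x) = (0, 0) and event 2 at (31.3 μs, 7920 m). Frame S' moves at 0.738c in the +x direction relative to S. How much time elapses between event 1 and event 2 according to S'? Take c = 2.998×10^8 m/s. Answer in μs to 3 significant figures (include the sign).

Δt' ≈ 17.5 μs

γ = 1/√(1 − 0.738²) = 1.4819
Δt' = γ(Δt − vΔx/c²) = 1.4819 × (31.3 μs − 0.738×7920 m / (2.998×10^8 m/s))
= 1.4819 × (11.804 μs) = 17.5 μs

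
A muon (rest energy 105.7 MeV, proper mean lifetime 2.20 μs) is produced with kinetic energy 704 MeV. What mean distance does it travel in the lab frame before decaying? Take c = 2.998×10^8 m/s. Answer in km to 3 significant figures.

γ = 1 + K/(m₀c²) = 1 + 704/105.7 = 7.6604
β = √(1 − 1/γ²) = 0.99144
Dilated lifetime: γτ₀ = 7.6604 × 2.20 μs = 16.853 μs
d = βc·γτ₀ = 0.99144 × (2.998×10^8 m/s) × 1.6853×10^-5 s = 5.01 km

d ≈ 5.01 km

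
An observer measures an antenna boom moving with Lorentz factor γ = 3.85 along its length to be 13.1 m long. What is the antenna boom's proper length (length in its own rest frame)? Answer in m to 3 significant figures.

L₀ ≈ 50.4 m

γ = 3.85 (given)
L₀ = γL = 3.85 × 13.1 = 50.4 m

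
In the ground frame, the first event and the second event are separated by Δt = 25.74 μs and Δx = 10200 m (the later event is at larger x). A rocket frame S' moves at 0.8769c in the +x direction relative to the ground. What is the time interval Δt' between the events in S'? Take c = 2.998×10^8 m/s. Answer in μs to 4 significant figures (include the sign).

Δt' ≈ -8.518 μs

γ = 1/√(1 − 0.8769²) = 2.08042
Δt' = γ(Δt − vΔx/c²) = 2.08042 × (25.74 μs − 0.8769×10200 m / (2.998×10^8 m/s))
= 2.08042 × (-4.09449 μs) = -8.518 μs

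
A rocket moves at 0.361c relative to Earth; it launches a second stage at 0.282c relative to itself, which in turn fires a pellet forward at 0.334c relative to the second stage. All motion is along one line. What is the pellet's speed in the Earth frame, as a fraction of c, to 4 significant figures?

u ≈ 0.7679c

Compose boost 2: (0.282 + 0.361)/(1 + 0.282×0.361) = 0.6430/1.10180 = 0.583589
Compose boost 3: (0.334 + 0.583589)/(1 + 0.334×0.583589) = 0.917589/1.19492 = 0.7679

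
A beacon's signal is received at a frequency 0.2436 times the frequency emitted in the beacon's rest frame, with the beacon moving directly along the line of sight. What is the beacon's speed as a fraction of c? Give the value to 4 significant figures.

β ≈ 0.8880

f_obs/f_src = √((1−β)/(1+β)) = 0.2436  ⇒  (1−β)/(1+β) = 0.0593410
β = |1 − D²|/(1 + D²) = |1 − 0.0593410|/(1 + 0.0593410) = 0.8880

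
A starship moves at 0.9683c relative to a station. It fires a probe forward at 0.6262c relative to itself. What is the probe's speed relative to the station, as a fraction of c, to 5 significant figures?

Relativistic velocity addition: u = (u' + v)/(1 + u'v/c²)
= (0.6262 + 0.9683)/(1 + 0.6262×0.9683) = 1.5945/1.606349 = 0.99262

u ≈ 0.99262c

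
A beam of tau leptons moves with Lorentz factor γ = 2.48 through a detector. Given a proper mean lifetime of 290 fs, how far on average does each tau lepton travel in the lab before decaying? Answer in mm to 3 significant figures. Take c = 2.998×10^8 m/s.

d ≈ 0.197 mm

β = √(1 − 1/γ²) = √(1 − 1/2.48²) = 0.91510
Dilated lifetime: Δt = γτ₀ = 2.48 × 290 fs = 719.20 fs
d = vΔt = 0.91510c × 719.20 fs = 2.7435×10^8 m/s × 7.1920×10^-13 s = 0.197 mm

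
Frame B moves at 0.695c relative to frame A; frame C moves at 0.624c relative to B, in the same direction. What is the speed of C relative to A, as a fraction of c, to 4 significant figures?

u ≈ 0.9200c

Compose boost 2: (0.624 + 0.695)/(1 + 0.624×0.695) = 1.319/1.43368 = 0.9200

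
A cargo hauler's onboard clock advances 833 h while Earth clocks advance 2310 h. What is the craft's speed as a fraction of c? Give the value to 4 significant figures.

γ = Δt/τ₀ = 2310/833 = 2.77311
β = √(1 − 1/γ²) = √(1 − 1/2.77311²) = 0.9327

β ≈ 0.9327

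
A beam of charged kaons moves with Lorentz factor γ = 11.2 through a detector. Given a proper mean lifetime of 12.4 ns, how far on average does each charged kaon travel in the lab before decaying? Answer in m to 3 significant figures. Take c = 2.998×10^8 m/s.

d ≈ 41.5 m

β = √(1 − 1/γ²) = √(1 − 1/11.2²) = 0.99601
Dilated lifetime: Δt = γτ₀ = 11.2 × 12.4 ns = 138.88 ns
d = vΔt = 0.99601c × 138.88 ns = 2.9860×10^8 m/s × 1.3888×10^-7 s = 41.5 m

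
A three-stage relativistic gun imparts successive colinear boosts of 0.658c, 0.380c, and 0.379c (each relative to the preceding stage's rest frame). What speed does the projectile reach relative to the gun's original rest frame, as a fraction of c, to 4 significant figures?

u ≈ 0.9199c

Compose boost 2: (0.380 + 0.658)/(1 + 0.380×0.658) = 1.038/1.25004 = 0.830373
Compose boost 3: (0.379 + 0.830373)/(1 + 0.379×0.830373) = 1.20937/1.31471 = 0.9199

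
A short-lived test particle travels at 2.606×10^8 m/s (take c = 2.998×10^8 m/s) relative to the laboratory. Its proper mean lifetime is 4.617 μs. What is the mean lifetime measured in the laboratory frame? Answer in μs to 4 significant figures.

Δt ≈ 9.339 μs

β = v/c = 2.606×10^8 / 2.998×10^8 = 0.869246
γ = 1/√(1 − 0.869246²) = 2.02274
Time dilation: Δt = γτ₀ = 2.02274 × 4.617 μs = 9.339 μs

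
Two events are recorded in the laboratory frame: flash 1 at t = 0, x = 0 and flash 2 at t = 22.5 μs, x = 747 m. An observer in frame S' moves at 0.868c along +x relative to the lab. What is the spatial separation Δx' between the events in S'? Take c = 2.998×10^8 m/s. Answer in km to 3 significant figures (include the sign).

γ = 1/√(1 − 0.868²) = 2.0138
Δx' = γ(Δx − vΔt) = 2.0138 × (747 m − 0.868×(2.998×10^8 m/s)×22.5×10^-6 s)
= 2.0138 × (-5108.1 m) = -10.3 km

Δx' ≈ -10.3 km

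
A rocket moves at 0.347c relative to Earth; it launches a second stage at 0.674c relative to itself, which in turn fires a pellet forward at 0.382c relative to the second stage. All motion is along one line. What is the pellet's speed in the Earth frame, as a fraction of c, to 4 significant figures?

Compose boost 2: (0.674 + 0.347)/(1 + 0.674×0.347) = 1.021/1.23388 = 0.827472
Compose boost 3: (0.382 + 0.827472)/(1 + 0.382×0.827472) = 1.20947/1.31609 = 0.9190

u ≈ 0.9190c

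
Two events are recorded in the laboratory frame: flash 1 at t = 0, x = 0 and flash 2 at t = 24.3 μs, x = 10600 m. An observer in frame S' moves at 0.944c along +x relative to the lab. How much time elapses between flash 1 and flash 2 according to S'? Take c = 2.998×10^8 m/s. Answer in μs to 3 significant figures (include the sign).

γ = 1/√(1 − 0.944²) = 3.0308
Δt' = γ(Δt − vΔx/c²) = 3.0308 × (24.3 μs − 0.944×10600 m / (2.998×10^8 m/s))
= 3.0308 × (-9.0769 μs) = -27.5 μs

Δt' ≈ -27.5 μs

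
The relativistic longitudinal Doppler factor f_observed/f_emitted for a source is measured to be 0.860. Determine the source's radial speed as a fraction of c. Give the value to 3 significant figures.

β ≈ 0.150

f_obs/f_src = √((1−β)/(1+β)) = 0.860  ⇒  (1−β)/(1+β) = 0.73960
β = |1 − D²|/(1 + D²) = |1 − 0.73960|/(1 + 0.73960) = 0.150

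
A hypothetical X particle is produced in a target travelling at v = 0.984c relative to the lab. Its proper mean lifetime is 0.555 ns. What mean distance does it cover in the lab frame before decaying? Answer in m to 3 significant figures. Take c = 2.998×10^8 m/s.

d ≈ 0.919 m

γ = 1/√(1 − 0.984²) = 5.6127
Dilated lifetime: Δt = γτ₀ = 5.6127 × 0.555 ns = 3.1150 ns
d = vΔt = 0.984c × 3.1150 ns = 2.9500×10^8 m/s × 3.1150×10^-9 s = 0.919 m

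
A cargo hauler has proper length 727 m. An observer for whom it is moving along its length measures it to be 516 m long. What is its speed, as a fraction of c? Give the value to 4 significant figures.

β ≈ 0.7044

γ = L₀/L = 727/516 = 1.40891
β = √(1 − 1/γ²) = 0.7044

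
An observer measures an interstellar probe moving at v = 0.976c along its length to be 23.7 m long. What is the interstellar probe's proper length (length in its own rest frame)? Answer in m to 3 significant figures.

L₀ ≈ 109 m

γ = 1/√(1 − 0.976²) = 4.5920
L₀ = γL = 4.5920 × 23.7 = 109 m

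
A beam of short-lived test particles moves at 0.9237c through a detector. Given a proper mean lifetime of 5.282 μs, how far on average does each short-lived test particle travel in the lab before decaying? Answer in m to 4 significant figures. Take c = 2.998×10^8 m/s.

γ = 1/√(1 − 0.9237²) = 2.61017
Dilated lifetime: Δt = γτ₀ = 2.61017 × 5.282 μs = 13.7869 μs
d = vΔt = 0.9237c × 13.7869 μs = 2.76925×10^8 m/s × 1.37869×10^-5 s = 3818 m

d ≈ 3818 m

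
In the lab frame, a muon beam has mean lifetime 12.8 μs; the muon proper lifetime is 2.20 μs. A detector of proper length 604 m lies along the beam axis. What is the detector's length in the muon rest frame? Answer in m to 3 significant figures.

Time dilation ⇒ γ = Δt/τ₀ = 12.8/2.20 = 5.8182
Length contraction: L = L₀/γ = 604/5.8182 = 104 m

L ≈ 104 m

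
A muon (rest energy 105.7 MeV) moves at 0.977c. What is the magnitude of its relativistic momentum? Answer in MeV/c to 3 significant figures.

γ = 1/√(1 − 0.977²) = 4.6896
p = γβm₀c = 4.6896 × 0.977 × 105.7 MeV/c = 484 MeV/c

p ≈ 484 MeV/c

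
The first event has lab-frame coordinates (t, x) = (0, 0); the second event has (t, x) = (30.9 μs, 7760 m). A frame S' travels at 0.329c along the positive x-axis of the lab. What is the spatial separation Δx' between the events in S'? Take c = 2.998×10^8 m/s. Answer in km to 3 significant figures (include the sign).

γ = 1/√(1 − 0.329²) = 1.0590
Δx' = γ(Δx − vΔt) = 1.0590 × (7760 m − 0.329×(2.998×10^8 m/s)×30.9×10^-6 s)
= 1.0590 × (4712.2 m) = 4.99 km

Δx' ≈ 4.99 km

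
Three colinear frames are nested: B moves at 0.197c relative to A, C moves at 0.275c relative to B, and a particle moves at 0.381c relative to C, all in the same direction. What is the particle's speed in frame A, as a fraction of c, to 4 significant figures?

u ≈ 0.7080c

Compose boost 2: (0.275 + 0.197)/(1 + 0.275×0.197) = 0.4720/1.05418 = 0.447743
Compose boost 3: (0.381 + 0.447743)/(1 + 0.381×0.447743) = 0.828743/1.17059 = 0.7080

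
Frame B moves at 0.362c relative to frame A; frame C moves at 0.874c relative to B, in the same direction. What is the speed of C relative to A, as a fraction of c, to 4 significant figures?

Compose boost 2: (0.874 + 0.362)/(1 + 0.874×0.362) = 1.236/1.31639 = 0.9389

u ≈ 0.9389c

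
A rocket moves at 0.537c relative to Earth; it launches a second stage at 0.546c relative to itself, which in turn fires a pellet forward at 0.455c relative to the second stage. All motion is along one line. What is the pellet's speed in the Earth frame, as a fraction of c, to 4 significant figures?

u ≈ 0.9359c

Compose boost 2: (0.546 + 0.537)/(1 + 0.546×0.537) = 1.083/1.29320 = 0.837456
Compose boost 3: (0.455 + 0.837456)/(1 + 0.455×0.837456) = 1.29246/1.38104 = 0.9359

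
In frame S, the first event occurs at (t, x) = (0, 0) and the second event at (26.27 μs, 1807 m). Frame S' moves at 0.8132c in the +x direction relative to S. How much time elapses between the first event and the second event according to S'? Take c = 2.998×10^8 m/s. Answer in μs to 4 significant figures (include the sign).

γ = 1/√(1 − 0.8132²) = 1.71826
Δt' = γ(Δt − vΔx/c²) = 1.71826 × (26.27 μs − 0.8132×1807 m / (2.998×10^8 m/s))
= 1.71826 × (21.3686 μs) = 36.72 μs

Δt' ≈ 36.72 μs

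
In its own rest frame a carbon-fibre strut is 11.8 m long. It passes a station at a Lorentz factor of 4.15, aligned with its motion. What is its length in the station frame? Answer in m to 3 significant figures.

L ≈ 2.84 m

γ = 4.15 (given)
Length contraction: L = L₀/γ = 11.8/4.15 = 2.84 m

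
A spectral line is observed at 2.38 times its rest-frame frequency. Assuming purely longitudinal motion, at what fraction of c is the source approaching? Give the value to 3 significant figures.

β ≈ 0.700

f_obs/f_src = √((1+β)/(1−β)) = 2.38  ⇒  (1+β)/(1−β) = 5.6644
β = |1 − D²|/(1 + D²) = |1 − 5.6644|/(1 + 5.6644) = 0.700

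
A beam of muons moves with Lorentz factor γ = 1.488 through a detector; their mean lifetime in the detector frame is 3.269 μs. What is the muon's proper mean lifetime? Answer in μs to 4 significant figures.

γ = 1.488 (given)
Proper time: τ₀ = Δt/γ = 3.269/1.488 = 2.197 μs

τ₀ ≈ 2.197 μs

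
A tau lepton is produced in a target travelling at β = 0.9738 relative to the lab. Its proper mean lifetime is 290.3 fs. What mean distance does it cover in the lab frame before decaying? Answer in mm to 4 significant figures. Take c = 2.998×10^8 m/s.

d ≈ 0.3727 mm

γ = 1/√(1 − 0.9738²) = 4.39742
Dilated lifetime: Δt = γτ₀ = 4.39742 × 290.3 fs = 1276.57 fs
d = vΔt = 0.9738c × 1276.57 fs = 2.91945×10^8 m/s × 1.27657×10^-12 s = 0.3727 mm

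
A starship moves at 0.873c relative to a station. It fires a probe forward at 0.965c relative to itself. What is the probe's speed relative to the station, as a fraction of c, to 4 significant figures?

Relativistic velocity addition: u = (u' + v)/(1 + u'v/c²)
= (0.965 + 0.873)/(1 + 0.965×0.873) = 1.838/1.84245 = 0.9976

u ≈ 0.9976c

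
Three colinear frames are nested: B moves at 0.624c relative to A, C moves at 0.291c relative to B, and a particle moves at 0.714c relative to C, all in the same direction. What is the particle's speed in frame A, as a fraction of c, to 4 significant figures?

Compose boost 2: (0.291 + 0.624)/(1 + 0.291×0.624) = 0.9150/1.18158 = 0.774384
Compose boost 3: (0.714 + 0.774384)/(1 + 0.714×0.774384) = 1.48838/1.55291 = 0.9584

u ≈ 0.9584c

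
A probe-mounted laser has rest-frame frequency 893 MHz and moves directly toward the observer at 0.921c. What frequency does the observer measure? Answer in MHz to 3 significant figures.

f_obs ≈ 4400 MHz

Relativistic Doppler: f_obs = f_src √((1+β)/(1−β))
= 893 × √(1.9210/0.079000) = 893 × 4.9312 = 4400 MHz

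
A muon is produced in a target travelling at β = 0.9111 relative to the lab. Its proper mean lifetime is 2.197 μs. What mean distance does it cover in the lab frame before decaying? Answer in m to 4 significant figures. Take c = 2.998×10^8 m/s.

γ = 1/√(1 − 0.9111²) = 2.42609
Dilated lifetime: Δt = γτ₀ = 2.42609 × 2.197 μs = 5.33013 μs
d = vΔt = 0.9111c × 5.33013 μs = 2.73148×10^8 m/s × 5.33013×10^-6 s = 1456 m

d ≈ 1456 m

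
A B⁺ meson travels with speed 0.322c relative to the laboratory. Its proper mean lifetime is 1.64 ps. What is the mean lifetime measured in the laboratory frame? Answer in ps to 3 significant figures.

Δt ≈ 1.73 ps

γ = 1/√(1 − 0.322²) = 1.0563
Time dilation: Δt = γτ₀ = 1.0563 × 1.64 ps = 1.73 ps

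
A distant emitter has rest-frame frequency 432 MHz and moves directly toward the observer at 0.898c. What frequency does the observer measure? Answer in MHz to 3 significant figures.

f_obs ≈ 1860 MHz

Relativistic Doppler: f_obs = f_src √((1+β)/(1−β))
= 432 × √(1.8980/0.10200) = 432 × 4.3137 = 1860 MHz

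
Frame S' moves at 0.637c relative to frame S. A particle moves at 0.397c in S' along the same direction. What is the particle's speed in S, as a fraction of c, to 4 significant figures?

u ≈ 0.8253c

Relativistic velocity addition: u = (u' + v)/(1 + u'v/c²)
= (0.397 + 0.637)/(1 + 0.397×0.637) = 1.034/1.25289 = 0.8253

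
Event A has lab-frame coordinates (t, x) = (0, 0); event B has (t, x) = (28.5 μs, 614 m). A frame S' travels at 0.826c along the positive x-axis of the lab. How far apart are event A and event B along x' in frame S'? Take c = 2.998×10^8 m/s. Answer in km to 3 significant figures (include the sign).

Δx' ≈ -11.4 km

γ = 1/√(1 − 0.826²) = 1.7741
Δx' = γ(Δx − vΔt) = 1.7741 × (614 m − 0.826×(2.998×10^8 m/s)×28.5×10^-6 s)
= 1.7741 × (-6443.6 m) = -11.4 km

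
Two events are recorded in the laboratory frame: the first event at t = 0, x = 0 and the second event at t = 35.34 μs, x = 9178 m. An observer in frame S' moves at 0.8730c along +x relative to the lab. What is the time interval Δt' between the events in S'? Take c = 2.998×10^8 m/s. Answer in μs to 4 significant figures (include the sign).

Δt' ≈ 17.66 μs

γ = 1/√(1 − 0.8730²) = 2.05036
Δt' = γ(Δt − vΔx/c²) = 2.05036 × (35.34 μs − 0.8730×9178 m / (2.998×10^8 m/s))
= 2.05036 × (8.61420 μs) = 17.66 μs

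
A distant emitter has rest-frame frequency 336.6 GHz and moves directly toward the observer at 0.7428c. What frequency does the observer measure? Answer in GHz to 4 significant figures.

Relativistic Doppler: f_obs = f_src √((1+β)/(1−β))
= 336.6 × √(1.74280/0.257200) = 336.6 × 2.60308 = 876.2 GHz

f_obs ≈ 876.2 GHz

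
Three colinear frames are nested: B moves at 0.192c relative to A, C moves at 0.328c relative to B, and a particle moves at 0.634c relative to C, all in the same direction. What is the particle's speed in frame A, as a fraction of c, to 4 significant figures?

u ≈ 0.8573c

Compose boost 2: (0.328 + 0.192)/(1 + 0.328×0.192) = 0.5200/1.06298 = 0.489193
Compose boost 3: (0.634 + 0.489193)/(1 + 0.634×0.489193) = 1.12319/1.31015 = 0.8573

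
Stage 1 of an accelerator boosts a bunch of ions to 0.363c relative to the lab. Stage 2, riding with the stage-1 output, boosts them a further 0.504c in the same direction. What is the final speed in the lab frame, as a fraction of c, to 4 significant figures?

u ≈ 0.7329c

Compose boost 2: (0.504 + 0.363)/(1 + 0.504×0.363) = 0.8670/1.18295 = 0.7329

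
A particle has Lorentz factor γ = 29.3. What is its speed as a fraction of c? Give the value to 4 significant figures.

β ≈ 0.9994

β = √(1 − 1/γ²) = √(1 − 1/29.3²) = √(0.998835) = 0.9994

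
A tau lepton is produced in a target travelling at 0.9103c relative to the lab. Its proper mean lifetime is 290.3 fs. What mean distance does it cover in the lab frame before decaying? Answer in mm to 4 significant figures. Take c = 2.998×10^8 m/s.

d ≈ 0.1914 mm

γ = 1/√(1 − 0.9103²) = 2.41576
Dilated lifetime: Δt = γτ₀ = 2.41576 × 290.3 fs = 701.294 fs
d = vΔt = 0.9103c × 701.294 fs = 2.72908×10^8 m/s × 7.01294×10^-13 s = 0.1914 mm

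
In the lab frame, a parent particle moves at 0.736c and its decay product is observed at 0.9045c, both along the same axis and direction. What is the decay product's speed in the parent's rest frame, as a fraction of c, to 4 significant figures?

u' ≈ 0.5041c

Inverse velocity addition: u' = (u − v)/(1 − uv/c²)
= (0.9045 − 0.736)/(1 − 0.9045×0.736) = 0.1685/0.334288 = 0.5041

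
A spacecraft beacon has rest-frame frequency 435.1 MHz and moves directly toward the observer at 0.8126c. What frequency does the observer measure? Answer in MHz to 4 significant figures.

f_obs ≈ 1353 MHz

Relativistic Doppler: f_obs = f_src √((1+β)/(1−β))
= 435.1 × √(1.81260/0.187400) = 435.1 × 3.11004 = 1353 MHz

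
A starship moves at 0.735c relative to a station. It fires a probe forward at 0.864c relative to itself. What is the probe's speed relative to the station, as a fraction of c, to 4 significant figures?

u ≈ 0.9780c

Relativistic velocity addition: u = (u' + v)/(1 + u'v/c²)
= (0.864 + 0.735)/(1 + 0.864×0.735) = 1.599/1.63504 = 0.9780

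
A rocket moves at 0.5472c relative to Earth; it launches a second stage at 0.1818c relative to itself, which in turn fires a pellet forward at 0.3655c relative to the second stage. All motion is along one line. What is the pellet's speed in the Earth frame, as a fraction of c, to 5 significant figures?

u ≈ 0.82790c

Compose boost 2: (0.1818 + 0.5472)/(1 + 0.1818×0.5472) = 0.72900/1.099481 = 0.6630401
Compose boost 3: (0.3655 + 0.6630401)/(1 + 0.3655×0.6630401) = 1.028540/1.242341 = 0.82790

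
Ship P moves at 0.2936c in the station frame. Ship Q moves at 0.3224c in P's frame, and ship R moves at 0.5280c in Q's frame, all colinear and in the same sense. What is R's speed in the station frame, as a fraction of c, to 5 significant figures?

Compose boost 2: (0.3224 + 0.2936)/(1 + 0.3224×0.2936) = 0.61600/1.094657 = 0.5627335
Compose boost 3: (0.5280 + 0.5627335)/(1 + 0.5280×0.5627335) = 1.090734/1.297123 = 0.84089

u ≈ 0.84089c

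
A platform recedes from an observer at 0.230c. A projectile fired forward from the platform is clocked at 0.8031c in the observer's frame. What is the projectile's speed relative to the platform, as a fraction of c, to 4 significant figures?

u' ≈ 0.7029c

Inverse velocity addition: u' = (u − v)/(1 − uv/c²)
= (0.8031 − 0.230)/(1 − 0.8031×0.230) = 0.5731/0.815287 = 0.7029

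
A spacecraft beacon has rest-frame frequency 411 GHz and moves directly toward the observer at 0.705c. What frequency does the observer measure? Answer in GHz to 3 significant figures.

f_obs ≈ 988 GHz

Relativistic Doppler: f_obs = f_src √((1+β)/(1−β))
= 411 × √(1.7050/0.29500) = 411 × 2.4041 = 988 GHz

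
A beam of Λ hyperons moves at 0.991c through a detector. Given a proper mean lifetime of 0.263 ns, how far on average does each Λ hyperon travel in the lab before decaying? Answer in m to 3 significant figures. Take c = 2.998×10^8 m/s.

γ = 1/√(1 − 0.991²) = 7.4704
Dilated lifetime: Δt = γτ₀ = 7.4704 × 0.263 ns = 1.9647 ns
d = vΔt = 0.991c × 1.9647 ns = 2.9710×10^8 m/s × 1.9647×10^-9 s = 0.584 m

d ≈ 0.584 m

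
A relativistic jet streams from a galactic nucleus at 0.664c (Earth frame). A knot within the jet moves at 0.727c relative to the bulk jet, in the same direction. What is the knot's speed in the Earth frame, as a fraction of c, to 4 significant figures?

Relativistic velocity addition: u = (u' + v)/(1 + u'v/c²)
= (0.727 + 0.664)/(1 + 0.727×0.664) = 1.391/1.48273 = 0.9381

u ≈ 0.9381c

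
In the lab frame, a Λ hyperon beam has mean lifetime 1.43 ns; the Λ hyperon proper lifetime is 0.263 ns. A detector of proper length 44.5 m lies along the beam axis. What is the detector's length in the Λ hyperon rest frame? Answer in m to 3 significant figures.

Time dilation ⇒ γ = Δt/τ₀ = 1.43/0.263 = 5.4373
Length contraction: L = L₀/γ = 44.5/5.4373 = 8.18 m

L ≈ 8.18 m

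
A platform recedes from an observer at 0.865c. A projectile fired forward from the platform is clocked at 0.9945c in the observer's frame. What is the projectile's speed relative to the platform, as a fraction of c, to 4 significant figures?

Inverse velocity addition: u' = (u − v)/(1 − uv/c²)
= (0.9945 − 0.865)/(1 − 0.9945×0.865) = 0.1295/0.139757 = 0.9266

u' ≈ 0.9266c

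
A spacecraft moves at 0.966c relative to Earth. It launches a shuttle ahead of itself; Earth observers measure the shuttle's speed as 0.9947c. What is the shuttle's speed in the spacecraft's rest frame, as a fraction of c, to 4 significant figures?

Inverse velocity addition: u' = (u − v)/(1 − uv/c²)
= (0.9947 − 0.966)/(1 − 0.9947×0.966) = 0.02870/0.0391198 = 0.7336

u' ≈ 0.7336c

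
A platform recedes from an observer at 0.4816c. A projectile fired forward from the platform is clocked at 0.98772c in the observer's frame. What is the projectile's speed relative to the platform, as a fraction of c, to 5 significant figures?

u' ≈ 0.96530c

Inverse velocity addition: u' = (u − v)/(1 − uv/c²)
= (0.98772 − 0.4816)/(1 − 0.98772×0.4816) = 0.50612/0.5243140 = 0.96530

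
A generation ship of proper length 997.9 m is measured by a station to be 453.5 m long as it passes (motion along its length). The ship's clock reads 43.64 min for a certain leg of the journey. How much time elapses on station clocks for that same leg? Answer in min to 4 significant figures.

Length contraction ⇒ γ = L₀/L = 997.9/453.5 = 2.20044
Time dilation: Δt = γτ₀ = 2.20044 × 43.64 min = 96.03 min

Δt ≈ 96.03 min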